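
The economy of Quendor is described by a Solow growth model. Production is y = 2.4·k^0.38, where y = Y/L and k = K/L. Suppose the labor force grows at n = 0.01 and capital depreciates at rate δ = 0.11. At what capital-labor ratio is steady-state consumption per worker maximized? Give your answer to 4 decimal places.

k_gold ≈ 26.3431

The effective depreciation rate is n + δ = 0.01 + 0.11 = 0.12.
At the golden rule the marginal product of capital equals n+δ: 0.38·2.4·k^(0.38−1) = 0.12. Solving, k_gold = (0.38·2.4/0.12)^(1/0.62) ≈ 26.3431.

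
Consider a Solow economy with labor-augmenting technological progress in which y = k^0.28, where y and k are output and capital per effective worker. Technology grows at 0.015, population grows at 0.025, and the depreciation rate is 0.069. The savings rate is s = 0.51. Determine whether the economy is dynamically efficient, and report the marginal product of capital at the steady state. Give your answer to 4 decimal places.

dynamically inefficient; MPK ≈ 0.0598

Break-even investment rate: n + g + δ = 0.025 + 0.015 + 0.069 = 0.109.
Steady-state k*: s·k^0.28 = 0.109·k gives k* = (0.51/0.109)^(1/0.72) ≈ 8.5262.
MPK = 0.28·8.5262^(-0.72) ≈ 0.0598.
MPK < n+g+δ = 0.109, so the economy is dynamically inefficient (over-saving).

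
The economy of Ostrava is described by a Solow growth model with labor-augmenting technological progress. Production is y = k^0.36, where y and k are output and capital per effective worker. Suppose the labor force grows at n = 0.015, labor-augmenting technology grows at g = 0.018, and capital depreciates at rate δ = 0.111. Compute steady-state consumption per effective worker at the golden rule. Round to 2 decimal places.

Capital per effective worker breaks even when investment replaces (n + g + δ)·k; here n + g + δ = 0.144.
Maximizing c = f(k) − (n+g+δ)·k gives f'(k) = n+g+δ, i.e. 0.36·k^(0.36−1) = 0.144, so k_gold = (0.36/0.144)^(1/0.64) ≈ 4.1858.
y_gold = 4.1858^0.36 ≈ 1.6743.
c_gold = y_gold − (n+g+δ)·k_gold = 1.6743 − 0.144·4.1858 ≈ 1.0716.

c_gold ≈ 1.07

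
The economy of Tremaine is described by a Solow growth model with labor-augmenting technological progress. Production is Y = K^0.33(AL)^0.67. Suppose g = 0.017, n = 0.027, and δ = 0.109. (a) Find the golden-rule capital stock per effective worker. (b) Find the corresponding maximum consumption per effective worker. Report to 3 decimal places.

Break-even investment rate: n + g + δ = 0.027 + 0.017 + 0.109 = 0.153.
Golden rule sets MPK = n+g+δ: 0.33·k^(0.33−1) = 0.153, so k_gold = (0.33/0.153)^(1/0.67) ≈ 3.1495.
y_gold = 3.1495^0.33 ≈ 1.4602; c_gold = y_gold − 0.153·k_gold ≈ 0.9784.

(a) k_gold ≈ 3.150; (b) c_gold ≈ 0.978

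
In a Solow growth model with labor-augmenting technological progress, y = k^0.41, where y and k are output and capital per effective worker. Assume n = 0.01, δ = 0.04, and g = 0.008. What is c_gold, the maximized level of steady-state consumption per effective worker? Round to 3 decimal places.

c_gold ≈ 2.297

Capital per effective worker breaks even when investment replaces (n + g + δ)·k; here n + g + δ = 0.058.
At the golden rule the marginal product of capital equals n+g+δ: 0.41·k^(0.41−1) = 0.058. Solving, k_gold = (0.41/0.058)^(1/0.59) ≈ 27.5161.
y_gold = 27.5161^0.41 ≈ 3.8925.
c_gold = y_gold − (n+g+δ)·k_gold = 3.8925 − 0.058·27.5161 ≈ 2.2966.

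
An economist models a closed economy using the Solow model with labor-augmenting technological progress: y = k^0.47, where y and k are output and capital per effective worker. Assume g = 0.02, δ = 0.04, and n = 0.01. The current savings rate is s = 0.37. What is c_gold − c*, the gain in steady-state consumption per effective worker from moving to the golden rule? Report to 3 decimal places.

Capital per effective worker breaks even when investment replaces (n + g + δ)·k; here n + g + δ = 0.07.
Current steady state (s = 0.37): k* = (0.37/0.07)^(1/0.53) ≈ 23.1391, y* = 23.1391^0.47 ≈ 4.3777, c* = (1−0.37)·4.3777 ≈ 2.7579.
At the golden rule the marginal product of capital equals n+g+δ: 0.47·k^(0.47−1) = 0.07. Solving, k_gold = (0.47/0.07)^(1/0.53) ≈ 36.3393.
y_gold = 36.3393^0.47 ≈ 5.4122, c_gold = y_gold − 0.07·k_gold ≈ 2.8685.
Gain: Δc = 2.8685 − 2.7579 ≈ 0.1106.

Δc ≈ 0.111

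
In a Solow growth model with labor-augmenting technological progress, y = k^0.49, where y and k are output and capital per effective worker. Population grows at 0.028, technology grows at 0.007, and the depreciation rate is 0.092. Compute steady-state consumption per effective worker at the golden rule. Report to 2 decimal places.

The effective depreciation rate is n + g + δ = 0.028 + 0.007 + 0.092 = 0.127.
Maximizing c = f(k) − (n+g+δ)·k gives f'(k) = n+g+δ, i.e. 0.49·k^(0.49−1) = 0.127, so k_gold = (0.49/0.127)^(1/0.51) ≈ 14.1185.
y_gold = 14.1185^0.49 ≈ 3.6593.
c_gold = y_gold − (n+g+δ)·k_gold = 3.6593 − 0.127·14.1185 ≈ 1.8662.

c_gold ≈ 1.87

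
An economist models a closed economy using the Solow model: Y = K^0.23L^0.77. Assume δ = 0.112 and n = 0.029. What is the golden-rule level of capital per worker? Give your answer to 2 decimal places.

Break-even investment rate: n + δ = 0.029 + 0.112 = 0.141.
Golden rule sets MPK = n+δ: 0.23·k^(0.23−1) = 0.141, so k_gold = (0.23/0.141)^(1/0.77) ≈ 1.8879.

k_gold ≈ 1.89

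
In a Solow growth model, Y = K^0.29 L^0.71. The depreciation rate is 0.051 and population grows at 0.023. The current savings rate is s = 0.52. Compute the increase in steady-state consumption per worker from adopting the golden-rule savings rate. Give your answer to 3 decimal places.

Capital per worker breaks even when investment replaces (n + δ)·k; here n + δ = 0.074.
Current steady state (s = 0.52): k* = (0.52/0.074)^(1/0.71) ≈ 15.5825, y* = 15.5825^0.29 ≈ 2.2175, c* = (1−0.52)·2.2175 ≈ 1.0644.
Setting f'(k) = n+δ gives 0.29·k^(0.29−1) = 0.074, hence k_gold = (0.29/0.074)^(1/0.71) ≈ 6.8461.
y_gold = 6.8461^0.29 ≈ 1.7469, c_gold = y_gold − 0.074·k_gold ≈ 1.2403.
Gain: Δc = 1.2403 − 1.0644 ≈ 0.1759.

Δc ≈ 0.176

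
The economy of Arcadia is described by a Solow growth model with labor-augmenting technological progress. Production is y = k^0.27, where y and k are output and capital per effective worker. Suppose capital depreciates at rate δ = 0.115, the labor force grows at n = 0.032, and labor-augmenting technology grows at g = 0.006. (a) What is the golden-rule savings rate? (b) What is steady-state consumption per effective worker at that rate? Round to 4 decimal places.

n + g + δ = 0.032 + 0.006 + 0.115 = 0.153.
For Cobb-Douglas, s_gold equals capital's share: s_gold = 0.27.
Setting f'(k) = n+g+δ gives 0.27·k^(0.27−1) = 0.153, hence k_gold = (0.27/0.153)^(1/0.73) ≈ 2.1772.
y_gold = 2.1772^0.27 ≈ 1.2338; c_gold = (1−0.27)·y_gold ≈ 0.9007.

(a) s_gold = 0.2700; (b) c_gold ≈ 0.9007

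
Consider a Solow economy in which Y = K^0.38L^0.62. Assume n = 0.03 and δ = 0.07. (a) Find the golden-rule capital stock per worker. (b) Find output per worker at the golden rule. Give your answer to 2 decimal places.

The effective depreciation rate is n + δ = 0.03 + 0.07 = 0.1.
Golden rule sets MPK = n+δ: 0.38·k^(0.38−1) = 0.1, so k_gold = (0.38/0.1)^(1/0.62) ≈ 8.6126.
y_gold = 8.6126^0.38 ≈ 2.2665.

(a) k_gold ≈ 8.61; (b) y_gold ≈ 2.27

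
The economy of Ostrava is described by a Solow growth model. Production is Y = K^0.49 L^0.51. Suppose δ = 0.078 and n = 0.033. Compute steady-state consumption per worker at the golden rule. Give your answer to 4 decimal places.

c_gold ≈ 2.1240

The effective depreciation rate is n + δ = 0.033 + 0.078 = 0.111.
At the golden rule the marginal product of capital equals n+δ: 0.49·k^(0.49−1) = 0.111. Solving, k_gold = (0.49/0.111)^(1/0.51) ≈ 18.3847.
y_gold = 18.3847^0.49 ≈ 4.1647.
c_gold = y_gold − (n+δ)·k_gold = 4.1647 − 0.111·18.3847 ≈ 2.1240.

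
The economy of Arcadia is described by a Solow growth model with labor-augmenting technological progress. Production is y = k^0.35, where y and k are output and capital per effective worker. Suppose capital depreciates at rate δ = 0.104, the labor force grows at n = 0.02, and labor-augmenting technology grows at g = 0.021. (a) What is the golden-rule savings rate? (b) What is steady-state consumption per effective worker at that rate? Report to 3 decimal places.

Break-even investment rate: n + g + δ = 0.02 + 0.021 + 0.104 = 0.145.
For Cobb-Douglas, s_gold equals capital's share: s_gold = 0.35.
At the golden rule the marginal product of capital equals n+g+δ: 0.35·k^(0.35−1) = 0.145. Solving, k_gold = (0.35/0.145)^(1/0.65) ≈ 3.8794.
y_gold = 3.8794^0.35 ≈ 1.6072; c_gold = (1−0.35)·y_gold ≈ 1.0447.

(a) s_gold = 0.350; (b) c_gold ≈ 1.045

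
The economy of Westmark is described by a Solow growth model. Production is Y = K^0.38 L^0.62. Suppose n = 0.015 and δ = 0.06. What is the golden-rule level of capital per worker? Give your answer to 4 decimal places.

Capital per worker breaks even when investment replaces (n + δ)·k; here n + δ = 0.075.
At the golden rule the marginal product of capital equals n+δ: 0.38·k^(0.38−1) = 0.075. Solving, k_gold = (0.38/0.075)^(1/0.62) ≈ 13.6977.

k_gold ≈ 13.6977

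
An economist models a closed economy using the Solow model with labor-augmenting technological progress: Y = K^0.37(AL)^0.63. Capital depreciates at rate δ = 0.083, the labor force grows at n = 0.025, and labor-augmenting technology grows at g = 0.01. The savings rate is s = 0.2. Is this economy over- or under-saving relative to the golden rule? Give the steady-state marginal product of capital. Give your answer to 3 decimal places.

under-saving; MPK ≈ 0.218

n + g + δ = 0.025 + 0.01 + 0.083 = 0.118.
Steady-state k*: s·k^0.37 = 0.118·k gives k* = (0.2/0.118)^(1/0.63) ≈ 2.3106.
MPK = 0.37·2.3106^(-0.63) ≈ 0.2183.
MPK > n+g+δ = 0.118, so the economy is dynamically efficient (under-saving).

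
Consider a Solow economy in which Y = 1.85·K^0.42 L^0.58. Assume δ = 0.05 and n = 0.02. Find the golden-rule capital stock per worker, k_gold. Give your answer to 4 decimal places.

The effective depreciation rate is n + δ = 0.02 + 0.05 = 0.07.
At the golden rule the marginal product of capital equals n+δ: 0.42·1.85·k^(0.42−1) = 0.07. Solving, k_gold = (0.42·1.85/0.07)^(1/0.58) ≈ 63.4280.

k_gold ≈ 63.4280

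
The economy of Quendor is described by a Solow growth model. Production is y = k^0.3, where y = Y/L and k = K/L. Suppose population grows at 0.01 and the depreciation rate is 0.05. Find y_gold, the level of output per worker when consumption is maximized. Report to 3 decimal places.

Capital per worker breaks even when investment replaces (n + δ)·k; here n + δ = 0.06.
Golden rule sets MPK = n+δ: 0.3·k^(0.3−1) = 0.06, so k_gold = (0.3/0.06)^(1/0.7) ≈ 9.9662.
Output: y_gold = k_gold^0.3 = 9.9662^0.3 ≈ 1.9932.

y_gold ≈ 1.993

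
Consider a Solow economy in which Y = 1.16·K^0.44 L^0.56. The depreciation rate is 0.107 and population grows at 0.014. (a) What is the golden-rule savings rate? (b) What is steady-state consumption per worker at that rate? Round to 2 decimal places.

(a) s_gold = 0.44; (b) c_gold ≈ 2.01

n + δ = 0.014 + 0.107 = 0.121.
For Cobb-Douglas, s_gold equals capital's share: s_gold = 0.44.
At the golden rule the marginal product of capital equals n+δ: 0.44·1.16·k^(0.44−1) = 0.121. Solving, k_gold = (0.44·1.16/0.121)^(1/0.56) ≈ 13.0706.
y_gold = 1.16·13.0706^0.44 ≈ 3.5944; c_gold = (1−0.44)·y_gold ≈ 2.0129.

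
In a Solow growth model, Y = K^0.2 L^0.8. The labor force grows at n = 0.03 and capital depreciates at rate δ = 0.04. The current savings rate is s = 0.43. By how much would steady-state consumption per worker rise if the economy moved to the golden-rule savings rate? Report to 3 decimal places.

Δc ≈ 0.143

The effective depreciation rate is n + δ = 0.03 + 0.04 = 0.07.
Current steady state (s = 0.43): k* = (0.43/0.07)^(1/0.8) ≈ 9.6708, y* = 9.6708^0.2 ≈ 1.5743, c* = (1−0.43)·1.5743 ≈ 0.8974.
Golden rule sets MPK = n+δ: 0.2·k^(0.2−1) = 0.07, so k_gold = (0.2/0.07)^(1/0.8) ≈ 3.7146.
y_gold = 3.7146^0.2 ≈ 1.3001, c_gold = y_gold − 0.07·k_gold ≈ 1.0401.
Gain: Δc = 1.0401 − 0.8974 ≈ 0.1427.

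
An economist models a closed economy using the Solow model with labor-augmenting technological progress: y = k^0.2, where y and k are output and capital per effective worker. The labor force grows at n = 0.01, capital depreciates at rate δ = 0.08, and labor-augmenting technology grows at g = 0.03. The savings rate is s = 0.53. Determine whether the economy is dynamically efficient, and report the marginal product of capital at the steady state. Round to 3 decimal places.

Break-even investment rate: n + g + δ = 0.01 + 0.03 + 0.08 = 0.12.
Steady-state k*: s·k^0.2 = 0.12·k gives k* = (0.53/0.12)^(1/0.8) ≈ 6.4028.
MPK = 0.2·6.4028^(-0.8) ≈ 0.0453.
MPK < n+g+δ = 0.12, so the economy is dynamically inefficient (over-saving).

dynamically inefficient; MPK ≈ 0.045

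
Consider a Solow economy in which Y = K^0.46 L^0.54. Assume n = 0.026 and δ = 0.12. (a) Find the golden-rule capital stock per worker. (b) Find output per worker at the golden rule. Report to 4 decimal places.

(a) k_gold ≈ 8.3748; (b) y_gold ≈ 2.6581

The effective depreciation rate is n + δ = 0.026 + 0.12 = 0.146.
Golden rule sets MPK = n+δ: 0.46·k^(0.46−1) = 0.146, so k_gold = (0.46/0.146)^(1/0.54) ≈ 8.3748.
y_gold = 8.3748^0.46 ≈ 2.6581.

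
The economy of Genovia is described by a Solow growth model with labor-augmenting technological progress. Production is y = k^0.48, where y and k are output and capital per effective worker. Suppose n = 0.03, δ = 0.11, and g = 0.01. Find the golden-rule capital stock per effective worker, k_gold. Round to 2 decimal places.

k_gold ≈ 9.36

Break-even investment rate: n + g + δ = 0.03 + 0.01 + 0.11 = 0.15.
Maximizing c = f(k) − (n+g+δ)·k gives f'(k) = n+g+δ, i.e. 0.48·k^(0.48−1) = 0.15, so k_gold = (0.48/0.15)^(1/0.52) ≈ 9.3636.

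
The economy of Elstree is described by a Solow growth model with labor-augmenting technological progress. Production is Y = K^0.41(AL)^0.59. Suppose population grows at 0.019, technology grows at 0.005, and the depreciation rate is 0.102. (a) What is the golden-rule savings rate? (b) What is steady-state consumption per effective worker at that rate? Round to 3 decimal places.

Break-even investment rate: n + g + δ = 0.019 + 0.005 + 0.102 = 0.126.
For Cobb-Douglas, s_gold equals capital's share: s_gold = 0.41.
Setting f'(k) = n+g+δ gives 0.41·k^(0.41−1) = 0.126, hence k_gold = (0.41/0.126)^(1/0.59) ≈ 7.3875.
y_gold = 7.3875^0.41 ≈ 2.2703; c_gold = (1−0.41)·y_gold ≈ 1.3395.

(a) s_gold = 0.410; (b) c_gold ≈ 1.339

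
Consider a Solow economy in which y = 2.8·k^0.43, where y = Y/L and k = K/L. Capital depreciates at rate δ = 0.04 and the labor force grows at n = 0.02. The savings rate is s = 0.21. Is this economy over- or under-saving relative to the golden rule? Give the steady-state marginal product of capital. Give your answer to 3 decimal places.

under-saving; MPK ≈ 0.123

n + δ = 0.02 + 0.04 = 0.06.
Steady-state k*: s·A·k^0.43 = 0.06·k gives k* = (0.21·2.8/0.06)^(1/0.57) ≈ 54.8268.
MPK = 0.43·2.8·54.8268^(-0.57) ≈ 0.1229.
MPK > n+δ = 0.06, so the economy is dynamically efficient (under-saving).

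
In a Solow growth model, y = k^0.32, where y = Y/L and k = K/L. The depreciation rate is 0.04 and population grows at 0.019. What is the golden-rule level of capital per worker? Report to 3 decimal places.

k_gold ≈ 12.018

Break-even investment rate: n + δ = 0.019 + 0.04 = 0.059.
Maximizing c = f(k) − (n+δ)·k gives f'(k) = n+δ, i.e. 0.32·k^(0.32−1) = 0.059, so k_gold = (0.32/0.059)^(1/0.68) ≈ 12.0185.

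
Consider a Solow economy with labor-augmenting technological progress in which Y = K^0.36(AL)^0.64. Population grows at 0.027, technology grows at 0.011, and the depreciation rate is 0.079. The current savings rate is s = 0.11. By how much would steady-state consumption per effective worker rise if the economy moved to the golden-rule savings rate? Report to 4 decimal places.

The effective depreciation rate is n + g + δ = 0.027 + 0.011 + 0.079 = 0.117.
Current steady state (s = 0.11): k* = (0.11/0.117)^(1/0.64) ≈ 0.9081, y* = 0.9081^0.36 ≈ 0.9659, c* = (1−0.11)·0.9659 ≈ 0.8596.
Golden rule sets MPK = n+g+δ: 0.36·k^(0.36−1) = 0.117, so k_gold = (0.36/0.117)^(1/0.64) ≈ 5.7900.
y_gold = 5.7900^0.36 ≈ 1.8818, c_gold = y_gold − 0.117·k_gold ≈ 1.2043.
Gain: Δc = 1.2043 − 0.8596 ≈ 0.3447.

Δc ≈ 0.3447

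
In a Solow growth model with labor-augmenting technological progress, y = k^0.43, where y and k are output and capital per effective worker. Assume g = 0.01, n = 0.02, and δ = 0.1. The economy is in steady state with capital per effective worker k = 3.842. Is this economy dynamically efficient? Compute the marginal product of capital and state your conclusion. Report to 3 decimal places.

dynamically efficient; MPK ≈ 0.200

The effective depreciation rate is n + g + δ = 0.02 + 0.01 + 0.1 = 0.13.
MPK = 0.43·k^(0.43−1) = 0.43·3.842^(-0.57) ≈ 0.1997.
MPK > 0.13, so the economy is dynamically efficient (under-saving).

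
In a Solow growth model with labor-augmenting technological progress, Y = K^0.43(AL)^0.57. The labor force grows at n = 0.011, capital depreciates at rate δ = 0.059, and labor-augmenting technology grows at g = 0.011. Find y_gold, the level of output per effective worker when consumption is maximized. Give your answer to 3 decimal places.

The effective depreciation rate is n + g + δ = 0.011 + 0.011 + 0.059 = 0.081.
Setting f'(k) = n+g+δ gives 0.43·k^(0.43−1) = 0.081, hence k_gold = (0.43/0.081)^(1/0.57) ≈ 18.7025.
Output: y_gold = k_gold^0.43 = 18.7025^0.43 ≈ 3.5230.

y_gold ≈ 3.523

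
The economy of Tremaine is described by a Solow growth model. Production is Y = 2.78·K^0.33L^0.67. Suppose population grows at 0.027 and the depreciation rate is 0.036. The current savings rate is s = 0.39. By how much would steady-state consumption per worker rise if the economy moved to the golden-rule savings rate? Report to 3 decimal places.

Capital per worker breaks even when investment replaces (n + δ)·k; here n + δ = 0.063.
Current steady state (s = 0.39): k* = (0.39·2.78/0.063)^(1/0.67) ≈ 69.8926, y* = 2.78·69.8926^0.33 ≈ 11.2903, c* = (1−0.39)·11.2903 ≈ 6.8871.
At the golden rule the marginal product of capital equals n+δ: 0.33·2.78·k^(0.33−1) = 0.063. Solving, k_gold = (0.33·2.78/0.063)^(1/0.67) ≈ 54.4686.
y_gold = 2.78·54.4686^0.33 ≈ 10.3986, c_gold = y_gold − 0.063·k_gold ≈ 6.9670.
Gain: Δc = 6.9670 − 6.8871 ≈ 0.0799.

Δc ≈ 0.080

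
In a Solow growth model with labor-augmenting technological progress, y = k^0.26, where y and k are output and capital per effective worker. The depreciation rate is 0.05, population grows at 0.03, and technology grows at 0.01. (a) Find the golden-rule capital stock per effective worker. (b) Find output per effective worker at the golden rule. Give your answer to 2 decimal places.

(a) k_gold ≈ 4.19; (b) y_gold ≈ 1.45

The effective depreciation rate is n + g + δ = 0.03 + 0.01 + 0.05 = 0.09.
At the golden rule the marginal product of capital equals n+g+δ: 0.26·k^(0.26−1) = 0.09. Solving, k_gold = (0.26/0.09)^(1/0.74) ≈ 4.1938.
y_gold = 4.1938^0.26 ≈ 1.4517.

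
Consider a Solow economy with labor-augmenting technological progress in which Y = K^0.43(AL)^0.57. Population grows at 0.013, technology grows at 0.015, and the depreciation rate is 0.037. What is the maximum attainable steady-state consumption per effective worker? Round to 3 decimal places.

n + g + δ = 0.013 + 0.015 + 0.037 = 0.065.
Maximizing c = f(k) − (n+g+δ)·k gives f'(k) = n+g+δ, i.e. 0.43·k^(0.43−1) = 0.065, so k_gold = (0.43/0.065)^(1/0.57) ≈ 27.5151.
y_gold = 27.5151^0.43 ≈ 4.1593.
c_gold = y_gold − (n+g+δ)·k_gold = 4.1593 − 0.065·27.5151 ≈ 2.3708.

c_gold ≈ 2.371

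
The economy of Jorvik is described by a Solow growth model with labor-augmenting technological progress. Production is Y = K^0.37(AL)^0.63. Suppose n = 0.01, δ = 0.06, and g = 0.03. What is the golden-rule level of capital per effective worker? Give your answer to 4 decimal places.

k_gold ≈ 7.9782

The effective depreciation rate is n + g + δ = 0.01 + 0.03 + 0.06 = 0.1.
At the golden rule the marginal product of capital equals n+g+δ: 0.37·k^(0.37−1) = 0.1. Solving, k_gold = (0.37/0.1)^(1/0.63) ≈ 7.9782.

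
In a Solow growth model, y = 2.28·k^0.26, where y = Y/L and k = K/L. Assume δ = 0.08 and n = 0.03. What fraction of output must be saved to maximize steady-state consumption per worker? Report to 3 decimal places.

Capital per worker breaks even when investment replaces (n + δ)·k; here n + δ = 0.11.
At the golden rule MPK = n+δ, and in any Cobb-Douglas steady state s = (n+δ)·k/y = MPK·k/y = capital's share 0.26.

s_gold = 0.260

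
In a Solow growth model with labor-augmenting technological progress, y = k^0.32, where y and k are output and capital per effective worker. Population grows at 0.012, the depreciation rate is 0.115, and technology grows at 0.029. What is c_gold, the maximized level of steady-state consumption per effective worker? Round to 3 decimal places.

Capital per effective worker breaks even when investment replaces (n + g + δ)·k; here n + g + δ = 0.156.
Maximizing c = f(k) − (n+g+δ)·k gives f'(k) = n+g+δ, i.e. 0.32·k^(0.32−1) = 0.156, so k_gold = (0.32/0.156)^(1/0.68) ≈ 2.8765.
y_gold = 2.8765^0.32 ≈ 1.4023.
c_gold = y_gold − (n+g+δ)·k_gold = 1.4023 − 0.156·2.8765 ≈ 0.9536.

c_gold ≈ 0.954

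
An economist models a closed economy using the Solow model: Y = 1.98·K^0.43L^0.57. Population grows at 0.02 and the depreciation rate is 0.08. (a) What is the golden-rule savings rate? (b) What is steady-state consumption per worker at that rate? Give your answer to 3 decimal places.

Capital per worker breaks even when investment replaces (n + δ)·k; here n + δ = 0.1.
For Cobb-Douglas, s_gold equals capital's share: s_gold = 0.43.
Maximizing c = f(k) − (n+δ)·k gives f'(k) = n+δ, i.e. 0.43·1.98·k^(0.43−1) = 0.1, so k_gold = (0.43·1.98/0.1)^(1/0.57) ≈ 42.8364.
y_gold = 1.98·42.8364^0.43 ≈ 9.9620; c_gold = (1−0.43)·y_gold ≈ 5.6783.

(a) s_gold = 0.430; (b) c_gold ≈ 5.678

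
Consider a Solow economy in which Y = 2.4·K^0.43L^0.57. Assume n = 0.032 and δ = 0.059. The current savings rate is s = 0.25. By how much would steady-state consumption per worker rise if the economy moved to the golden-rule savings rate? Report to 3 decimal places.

Δc ≈ 1.077

Break-even investment rate: n + δ = 0.032 + 0.059 = 0.091.
Current steady state (s = 0.25): k* = (0.25·2.4/0.091)^(1/0.57) ≈ 27.3549, y* = 2.4·27.3549^0.43 ≈ 9.9572, c* = (1−0.25)·9.9572 ≈ 7.4679.
Setting f'(k) = n+δ gives 0.43·2.4·k^(0.43−1) = 0.091, hence k_gold = (0.43·2.4/0.091)^(1/0.57) ≈ 70.8341.
y_gold = 2.4·70.8341^0.43 ≈ 14.9905, c_gold = y_gold − 0.091·k_gold ≈ 8.5446.
Gain: Δc = 8.5446 − 7.4679 ≈ 1.0767.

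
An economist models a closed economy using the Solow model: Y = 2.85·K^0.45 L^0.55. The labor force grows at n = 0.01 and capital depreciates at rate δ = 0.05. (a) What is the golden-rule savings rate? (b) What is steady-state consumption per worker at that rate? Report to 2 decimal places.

(a) s_gold = 0.45; (b) c_gold ≈ 19.20

The effective depreciation rate is n + δ = 0.01 + 0.05 = 0.06.
For Cobb-Douglas, s_gold equals capital's share: s_gold = 0.45.
At the golden rule the marginal product of capital equals n+δ: 0.45·2.85·k^(0.45−1) = 0.06. Solving, k_gold = (0.45·2.85/0.06)^(1/0.55) ≈ 261.8250.
y_gold = 2.85·261.8250^0.45 ≈ 34.9100; c_gold = (1−0.45)·y_gold ≈ 19.2005.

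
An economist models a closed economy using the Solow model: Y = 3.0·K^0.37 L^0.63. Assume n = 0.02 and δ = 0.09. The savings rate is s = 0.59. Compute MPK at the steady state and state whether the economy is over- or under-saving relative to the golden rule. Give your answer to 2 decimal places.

over-saving; MPK ≈ 0.07

n + δ = 0.02 + 0.09 = 0.11.
Steady-state k*: s·A·k^0.37 = 0.11·k gives k* = (0.59·3.0/0.11)^(1/0.63) ≈ 82.2635.
MPK = 0.37·3.0·82.2635^(-0.63) ≈ 0.0690.
MPK < n+δ = 0.11, so the economy is dynamically inefficient (over-saving).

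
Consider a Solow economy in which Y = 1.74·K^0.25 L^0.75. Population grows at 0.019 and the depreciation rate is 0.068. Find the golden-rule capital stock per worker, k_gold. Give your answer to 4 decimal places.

k_gold ≈ 8.5499

Break-even investment rate: n + δ = 0.019 + 0.068 = 0.087.
Setting f'(k) = n+δ gives 0.25·1.74·k^(0.25−1) = 0.087, hence k_gold = (0.25·1.74/0.087)^(1/0.75) ≈ 8.5499.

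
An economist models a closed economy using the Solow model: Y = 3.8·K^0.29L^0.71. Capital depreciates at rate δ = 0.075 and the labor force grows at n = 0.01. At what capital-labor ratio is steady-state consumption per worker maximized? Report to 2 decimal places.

k_gold ≈ 36.92

Break-even investment rate: n + δ = 0.01 + 0.075 = 0.085.
Maximizing c = f(k) − (n+δ)·k gives f'(k) = n+δ, i.e. 0.29·3.8·k^(0.29−1) = 0.085, so k_gold = (0.29·3.8/0.085)^(1/0.71) ≈ 36.9208.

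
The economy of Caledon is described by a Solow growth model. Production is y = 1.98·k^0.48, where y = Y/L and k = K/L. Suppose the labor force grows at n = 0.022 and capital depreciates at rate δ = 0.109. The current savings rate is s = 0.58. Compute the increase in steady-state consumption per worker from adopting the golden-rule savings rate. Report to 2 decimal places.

Break-even investment rate: n + δ = 0.022 + 0.109 = 0.131.
Current steady state (s = 0.58): k* = (0.58·1.98/0.131)^(1/0.52) ≈ 65.0308, y* = 1.98·65.0308^0.48 ≈ 14.6880, c* = (1−0.58)·14.6880 ≈ 6.1690.
At the golden rule the marginal product of capital equals n+δ: 0.48·1.98·k^(0.48−1) = 0.131. Solving, k_gold = (0.48·1.98/0.131)^(1/0.52) ≈ 45.1926.
y_gold = 1.98·45.1926^0.48 ≈ 12.3338, c_gold = y_gold − 0.131·k_gold ≈ 6.4136.
Gain: Δc = 6.4136 − 6.1690 ≈ 0.2446.

Δc ≈ 0.24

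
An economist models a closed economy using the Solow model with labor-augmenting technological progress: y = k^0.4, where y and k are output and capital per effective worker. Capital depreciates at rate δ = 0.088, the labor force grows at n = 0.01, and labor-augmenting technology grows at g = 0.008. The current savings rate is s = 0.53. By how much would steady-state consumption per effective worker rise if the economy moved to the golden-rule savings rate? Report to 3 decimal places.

Δc ≈ 0.080

Capital per effective worker breaks even when investment replaces (n + g + δ)·k; here n + g + δ = 0.106.
Current steady state (s = 0.53): k* = (0.53/0.106)^(1/0.6) ≈ 14.6201, y* = 14.6201^0.4 ≈ 2.9240, c* = (1−0.53)·2.9240 ≈ 1.3743.
Golden rule sets MPK = n+g+δ: 0.4·k^(0.4−1) = 0.106, so k_gold = (0.4/0.106)^(1/0.6) ≈ 9.1465.
y_gold = 9.1465^0.4 ≈ 2.4238, c_gold = y_gold − 0.106·k_gold ≈ 1.4543.
Gain: Δc = 1.4543 − 1.3743 ≈ 0.0800.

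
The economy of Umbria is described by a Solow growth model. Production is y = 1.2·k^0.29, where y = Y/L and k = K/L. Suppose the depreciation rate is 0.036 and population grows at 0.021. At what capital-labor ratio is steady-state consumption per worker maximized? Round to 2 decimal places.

k_gold ≈ 12.78

Break-even investment rate: n + δ = 0.021 + 0.036 = 0.057.
Setting f'(k) = n+δ gives 0.29·1.2·k^(0.29−1) = 0.057, hence k_gold = (0.29·1.2/0.057)^(1/0.71) ≈ 12.7828.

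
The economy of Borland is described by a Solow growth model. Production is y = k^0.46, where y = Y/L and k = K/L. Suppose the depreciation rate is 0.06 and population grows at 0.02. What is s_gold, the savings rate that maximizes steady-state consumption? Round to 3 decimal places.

s_gold = 0.460

Break-even investment rate: n + δ = 0.02 + 0.06 = 0.08.
At the golden rule MPK = n+δ, and in any Cobb-Douglas steady state s = (n+δ)·k/y = MPK·k/y = capital's share 0.46.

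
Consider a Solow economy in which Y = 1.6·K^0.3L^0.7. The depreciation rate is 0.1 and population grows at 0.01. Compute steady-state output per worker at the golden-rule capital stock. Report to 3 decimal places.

y_gold ≈ 3.008

Capital per worker breaks even when investment replaces (n + δ)·k; here n + δ = 0.11.
Setting f'(k) = n+δ gives 0.3·1.6·k^(0.3−1) = 0.11, hence k_gold = (0.3·1.6/0.11)^(1/0.7) ≈ 8.2048.
Output: y_gold = 1.6·k_gold^0.3 = 1.6·8.2048^0.3 ≈ 3.0084.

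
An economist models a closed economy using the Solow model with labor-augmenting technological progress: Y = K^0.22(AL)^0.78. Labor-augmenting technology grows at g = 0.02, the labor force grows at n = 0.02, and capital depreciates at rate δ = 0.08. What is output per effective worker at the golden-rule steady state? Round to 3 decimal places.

Capital per effective worker breaks even when investment replaces (n + g + δ)·k; here n + g + δ = 0.12.
Maximizing c = f(k) − (n+g+δ)·k gives f'(k) = n+g+δ, i.e. 0.22·k^(0.22−1) = 0.12, so k_gold = (0.22/0.12)^(1/0.78) ≈ 2.1751.
Output: y_gold = k_gold^0.22 = 2.1751^0.22 ≈ 1.1864.

y_gold ≈ 1.186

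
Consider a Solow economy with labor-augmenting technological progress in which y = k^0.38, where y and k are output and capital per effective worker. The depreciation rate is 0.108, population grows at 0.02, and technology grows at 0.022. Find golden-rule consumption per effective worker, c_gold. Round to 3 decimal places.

c_gold ≈ 1.096

Capital per effective worker breaks even when investment replaces (n + g + δ)·k; here n + g + δ = 0.15.
At the golden rule the marginal product of capital equals n+g+δ: 0.38·k^(0.38−1) = 0.15. Solving, k_gold = (0.38/0.15)^(1/0.62) ≈ 4.4783.
y_gold = 4.4783^0.38 ≈ 1.7678.
c_gold = y_gold − (n+g+δ)·k_gold = 1.7678 − 0.15·4.4783 ≈ 1.0960.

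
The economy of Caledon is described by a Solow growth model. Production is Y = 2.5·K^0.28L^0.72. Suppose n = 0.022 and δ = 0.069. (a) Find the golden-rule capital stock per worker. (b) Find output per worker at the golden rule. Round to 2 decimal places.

n + δ = 0.022 + 0.069 = 0.091.
Setting f'(k) = n+δ gives 0.28·2.5·k^(0.28−1) = 0.091, hence k_gold = (0.28·2.5/0.091)^(1/0.72) ≈ 17.0073.
y_gold = 2.5·17.0073^0.28 ≈ 5.5274.

(a) k_gold ≈ 17.01; (b) y_gold ≈ 5.53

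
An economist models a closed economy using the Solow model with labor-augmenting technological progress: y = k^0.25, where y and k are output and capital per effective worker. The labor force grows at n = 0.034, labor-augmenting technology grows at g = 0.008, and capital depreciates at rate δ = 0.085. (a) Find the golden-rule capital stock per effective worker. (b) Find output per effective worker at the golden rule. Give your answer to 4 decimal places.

(a) k_gold ≈ 2.4671; (b) y_gold ≈ 1.2533

Capital per effective worker breaks even when investment replaces (n + g + δ)·k; here n + g + δ = 0.127.
Maximizing c = f(k) − (n+g+δ)·k gives f'(k) = n+g+δ, i.e. 0.25·k^(0.25−1) = 0.127, so k_gold = (0.25/0.127)^(1/0.75) ≈ 2.4671.
y_gold = 2.4671^0.25 ≈ 1.2533.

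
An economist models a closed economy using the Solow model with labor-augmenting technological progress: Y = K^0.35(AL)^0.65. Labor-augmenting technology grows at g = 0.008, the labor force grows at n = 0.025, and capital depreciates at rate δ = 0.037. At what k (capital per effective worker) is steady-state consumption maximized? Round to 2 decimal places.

k_gold ≈ 11.89

The effective depreciation rate is n + g + δ = 0.025 + 0.008 + 0.037 = 0.07.
Setting f'(k) = n+g+δ gives 0.35·k^(0.35−1) = 0.07, hence k_gold = (0.35/0.07)^(1/0.65) ≈ 11.8943.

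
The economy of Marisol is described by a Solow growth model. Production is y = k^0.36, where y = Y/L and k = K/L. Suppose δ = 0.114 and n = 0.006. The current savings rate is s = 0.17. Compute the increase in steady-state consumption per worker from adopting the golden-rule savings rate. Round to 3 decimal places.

Δc ≈ 0.178

n + δ = 0.006 + 0.114 = 0.12.
Current steady state (s = 0.17): k* = (0.17/0.12)^(1/0.64) ≈ 1.7233, y* = 1.7233^0.36 ≈ 1.2164, c* = (1−0.17)·1.2164 ≈ 1.0096.
Setting f'(k) = n+δ gives 0.36·k^(0.36−1) = 0.12, hence k_gold = (0.36/0.12)^(1/0.64) ≈ 5.5655.
y_gold = 5.5655^0.36 ≈ 1.8552, c_gold = y_gold − 0.12·k_gold ≈ 1.1873.
Gain: Δc = 1.1873 − 1.0096 ≈ 0.1777.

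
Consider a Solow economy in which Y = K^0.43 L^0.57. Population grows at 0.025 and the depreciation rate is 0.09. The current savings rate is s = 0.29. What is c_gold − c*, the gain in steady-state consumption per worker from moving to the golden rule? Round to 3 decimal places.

Break-even investment rate: n + δ = 0.025 + 0.09 = 0.115.
Current steady state (s = 0.29): k* = (0.29/0.115)^(1/0.57) ≈ 5.0668, y* = 5.0668^0.43 ≈ 2.0093, c* = (1−0.29)·2.0093 ≈ 1.4266.
Maximizing c = f(k) − (n+δ)·k gives f'(k) = n+δ, i.e. 0.43·k^(0.43−1) = 0.115, so k_gold = (0.43/0.115)^(1/0.57) ≈ 10.1126.
y_gold = 10.1126^0.43 ≈ 2.7045, c_gold = y_gold − 0.115·k_gold ≈ 1.5416.
Gain: Δc = 1.5416 − 1.4266 ≈ 0.1150.

Δc ≈ 0.115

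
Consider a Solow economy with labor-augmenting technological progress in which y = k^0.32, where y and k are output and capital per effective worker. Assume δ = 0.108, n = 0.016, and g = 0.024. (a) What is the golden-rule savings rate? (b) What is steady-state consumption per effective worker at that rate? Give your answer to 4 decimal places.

(a) s_gold = 0.3200; (b) c_gold ≈ 0.9775

Break-even investment rate: n + g + δ = 0.016 + 0.024 + 0.108 = 0.148.
For Cobb-Douglas, s_gold equals capital's share: s_gold = 0.32.
Golden rule sets MPK = n+g+δ: 0.32·k^(0.32−1) = 0.148, so k_gold = (0.32/0.148)^(1/0.68) ≈ 3.1080.
y_gold = 3.1080^0.32 ≈ 1.4375; c_gold = (1−0.32)·y_gold ≈ 0.9775.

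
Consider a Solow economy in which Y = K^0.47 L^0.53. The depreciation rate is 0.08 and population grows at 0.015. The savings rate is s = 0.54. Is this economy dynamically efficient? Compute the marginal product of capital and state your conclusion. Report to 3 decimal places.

Capital per worker breaks even when investment replaces (n + δ)·k; here n + δ = 0.095.
Steady-state k*: s·k^0.47 = 0.095·k gives k* = (0.54/0.095)^(1/0.53) ≈ 26.5403.
MPK = 0.47·26.5403^(-0.53) ≈ 0.0827.
MPK < n+δ = 0.095, so the economy is dynamically inefficient (over-saving).

dynamically inefficient; MPK ≈ 0.083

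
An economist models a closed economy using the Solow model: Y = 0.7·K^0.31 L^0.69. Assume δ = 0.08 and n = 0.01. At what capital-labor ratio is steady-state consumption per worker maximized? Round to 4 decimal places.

k_gold ≈ 3.5805

n + δ = 0.01 + 0.08 = 0.09.
Maximizing c = f(k) − (n+δ)·k gives f'(k) = n+δ, i.e. 0.31·0.7·k^(0.31−1) = 0.09, so k_gold = (0.31·0.7/0.09)^(1/0.69) ≈ 3.5805.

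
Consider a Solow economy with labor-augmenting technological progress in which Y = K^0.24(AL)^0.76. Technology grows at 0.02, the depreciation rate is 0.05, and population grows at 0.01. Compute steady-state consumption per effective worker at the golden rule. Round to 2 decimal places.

n + g + δ = 0.01 + 0.02 + 0.05 = 0.08.
Maximizing c = f(k) − (n+g+δ)·k gives f'(k) = n+g+δ, i.e. 0.24·k^(0.24−1) = 0.08, so k_gold = (0.24/0.08)^(1/0.76) ≈ 4.2442.
y_gold = 4.2442^0.24 ≈ 1.4147.
c_gold = y_gold − (n+g+δ)·k_gold = 1.4147 − 0.08·4.2442 ≈ 1.0752.

c_gold ≈ 1.08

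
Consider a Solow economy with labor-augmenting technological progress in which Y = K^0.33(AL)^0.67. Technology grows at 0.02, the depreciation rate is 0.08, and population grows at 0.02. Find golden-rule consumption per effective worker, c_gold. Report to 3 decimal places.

Break-even investment rate: n + g + δ = 0.02 + 0.02 + 0.08 = 0.12.
Maximizing c = f(k) − (n+g+δ)·k gives f'(k) = n+g+δ, i.e. 0.33·k^(0.33−1) = 0.12, so k_gold = (0.33/0.12)^(1/0.67) ≈ 4.5261.
y_gold = 4.5261^0.33 ≈ 1.6458.
c_gold = y_gold − (n+g+δ)·k_gold = 1.6458 − 0.12·4.5261 ≈ 1.1027.

c_gold ≈ 1.103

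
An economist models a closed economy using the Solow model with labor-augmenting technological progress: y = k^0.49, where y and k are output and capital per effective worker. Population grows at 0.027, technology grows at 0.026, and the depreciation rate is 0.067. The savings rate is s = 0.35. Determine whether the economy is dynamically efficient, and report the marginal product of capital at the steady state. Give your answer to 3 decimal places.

The effective depreciation rate is n + g + δ = 0.027 + 0.026 + 0.067 = 0.12.
Steady-state k*: s·k^0.49 = 0.12·k gives k* = (0.35/0.12)^(1/0.51) ≈ 8.1572.
MPK = 0.49·8.1572^(-0.51) ≈ 0.1680.
MPK > n+g+δ = 0.12, so the economy is dynamically efficient (under-saving).

dynamically efficient; MPK ≈ 0.168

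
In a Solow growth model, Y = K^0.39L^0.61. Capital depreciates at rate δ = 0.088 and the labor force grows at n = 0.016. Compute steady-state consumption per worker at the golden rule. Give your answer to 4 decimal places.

n + δ = 0.016 + 0.088 = 0.104.
At the golden rule the marginal product of capital equals n+δ: 0.39·k^(0.39−1) = 0.104. Solving, k_gold = (0.39/0.104)^(1/0.61) ≈ 8.7304.
y_gold = 8.7304^0.39 ≈ 2.3281.
c_gold = y_gold − (n+δ)·k_gold = 2.3281 − 0.104·8.7304 ≈ 1.4201.

c_gold ≈ 1.4201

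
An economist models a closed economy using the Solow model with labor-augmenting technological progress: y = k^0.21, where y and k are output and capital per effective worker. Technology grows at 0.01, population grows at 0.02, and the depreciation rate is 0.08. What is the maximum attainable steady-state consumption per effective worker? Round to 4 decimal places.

n + g + δ = 0.02 + 0.01 + 0.08 = 0.11.
Maximizing c = f(k) − (n+g+δ)·k gives f'(k) = n+g+δ, i.e. 0.21·k^(0.21−1) = 0.11, so k_gold = (0.21/0.11)^(1/0.79) ≈ 2.2671.
y_gold = 2.2671^0.21 ≈ 1.1875.
c_gold = y_gold − (n+g+δ)·k_gold = 1.1875 − 0.11·2.2671 ≈ 0.9382.

c_gold ≈ 0.9382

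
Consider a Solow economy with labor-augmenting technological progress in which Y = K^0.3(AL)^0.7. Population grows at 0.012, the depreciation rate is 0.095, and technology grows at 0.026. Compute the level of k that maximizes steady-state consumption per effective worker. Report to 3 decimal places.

Capital per effective worker breaks even when investment replaces (n + g + δ)·k; here n + g + δ = 0.133.
At the golden rule the marginal product of capital equals n+g+δ: 0.3·k^(0.3−1) = 0.133. Solving, k_gold = (0.3/0.133)^(1/0.7) ≈ 3.1965.

k_gold ≈ 3.196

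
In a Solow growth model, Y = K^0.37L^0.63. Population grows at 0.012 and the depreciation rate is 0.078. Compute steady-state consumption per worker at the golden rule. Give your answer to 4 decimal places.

c_gold ≈ 1.4452

Capital per worker breaks even when investment replaces (n + δ)·k; here n + δ = 0.09.
At the golden rule the marginal product of capital equals n+δ: 0.37·k^(0.37−1) = 0.09. Solving, k_gold = (0.37/0.09)^(1/0.63) ≈ 9.4306.
y_gold = 9.4306^0.37 ≈ 2.2939.
c_gold = y_gold − (n+δ)·k_gold = 2.2939 − 0.09·9.4306 ≈ 1.4452.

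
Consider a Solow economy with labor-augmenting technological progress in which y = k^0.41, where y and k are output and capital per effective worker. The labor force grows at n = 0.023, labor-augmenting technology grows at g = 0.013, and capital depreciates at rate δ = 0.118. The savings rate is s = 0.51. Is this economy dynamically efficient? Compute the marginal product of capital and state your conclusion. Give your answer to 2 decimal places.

dynamically inefficient; MPK ≈ 0.12

Capital per effective worker breaks even when investment replaces (n + g + δ)·k; here n + g + δ = 0.154.
Steady-state k*: s·k^0.41 = 0.154·k gives k* = (0.51/0.154)^(1/0.59) ≈ 7.6110.
MPK = 0.41·7.6110^(-0.59) ≈ 0.1238.
MPK < n+g+δ = 0.154, so the economy is dynamically inefficient (over-saving).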